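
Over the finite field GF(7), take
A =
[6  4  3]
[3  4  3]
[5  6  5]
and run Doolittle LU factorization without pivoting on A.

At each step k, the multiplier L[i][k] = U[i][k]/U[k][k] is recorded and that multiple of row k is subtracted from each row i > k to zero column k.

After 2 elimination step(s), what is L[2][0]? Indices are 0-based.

[col 0] pivot 6
  R1 -= 4*R0 → (0, 2, 5)  (L[1][0] := 4)
  R2 -= 2*R0 → (0, 5, 6)  (L[2][0] := 2)
[col 1] pivot 2
  R2 -= 6*R1 → (0, 0, 4)  (L[2][1] := 6)

L[2][0] = 2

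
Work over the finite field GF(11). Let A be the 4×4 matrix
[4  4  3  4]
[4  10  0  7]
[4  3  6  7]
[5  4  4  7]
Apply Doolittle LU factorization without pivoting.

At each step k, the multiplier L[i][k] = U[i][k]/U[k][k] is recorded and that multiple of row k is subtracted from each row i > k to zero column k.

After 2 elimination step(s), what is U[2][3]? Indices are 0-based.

U[2][3] = 9

k=0: U[0][0]=4
  eliminate (1,0): mult=1, new row 1: (0, 6, 8, 3); set L[1][0]=1
  eliminate (2,0): mult=1, new row 2: (0, 10, 3, 3); set L[2][0]=1
  eliminate (3,0): mult=4, new row 3: (0, 10, 3, 2); set L[3][0]=4
k=1: U[1][1]=6
  eliminate (2,1): mult=9, new row 2: (0, 0, 8, 9); set L[2][1]=9
  eliminate (3,1): mult=9, new row 3: (0, 0, 8, 8); set L[3][1]=9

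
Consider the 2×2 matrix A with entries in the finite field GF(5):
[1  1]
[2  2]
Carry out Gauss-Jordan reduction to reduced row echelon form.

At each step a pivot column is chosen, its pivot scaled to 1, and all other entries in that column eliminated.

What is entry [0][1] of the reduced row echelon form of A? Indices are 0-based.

[1] R0 /= 1  ⇒  (1, 1)
     R1 -= 2·R0  ⇒  (0, 0)
column 1 empty below row 1

M[0][1] = 1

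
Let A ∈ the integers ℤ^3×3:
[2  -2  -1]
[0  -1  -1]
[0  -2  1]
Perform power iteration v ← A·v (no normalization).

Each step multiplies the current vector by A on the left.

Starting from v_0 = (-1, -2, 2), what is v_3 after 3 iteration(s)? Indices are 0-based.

v_0 = (-1, -2, 2).
v_1 = A·v_0 = (0, 0, 6).
v_2 = A·v_1 = (-6, -6, 6).
v_3 = A·v_2 = (-6, 0, 18).

v_3 = (-6, 0, 18)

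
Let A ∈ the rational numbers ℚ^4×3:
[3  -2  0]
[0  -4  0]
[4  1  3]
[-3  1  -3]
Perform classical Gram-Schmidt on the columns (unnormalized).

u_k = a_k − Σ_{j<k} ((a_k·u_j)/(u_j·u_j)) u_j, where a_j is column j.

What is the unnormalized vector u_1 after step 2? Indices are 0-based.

u_1 = (-53/34, -4, 27/17, 19/34)

Step 1: u_0 = a_0 = (3, 0, 4, -3).
Step 2: u_1 = a_1 − (-5/34)·u_0 = (-53/34, -4, 27/17, 19/34).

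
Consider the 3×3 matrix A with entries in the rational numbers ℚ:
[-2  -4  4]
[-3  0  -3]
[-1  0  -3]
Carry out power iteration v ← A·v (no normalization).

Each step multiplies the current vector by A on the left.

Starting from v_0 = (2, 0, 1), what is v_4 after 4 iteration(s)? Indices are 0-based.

v_4 = (192, 279, 215)

v_0 = (2, 0, 1).
v_1 = A·v_0 = (0, -9, -5).
v_2 = A·v_1 = (16, 15, 15).
v_3 = A·v_2 = (-32, -93, -61).
v_4 = A·v_3 = (192, 279, 215).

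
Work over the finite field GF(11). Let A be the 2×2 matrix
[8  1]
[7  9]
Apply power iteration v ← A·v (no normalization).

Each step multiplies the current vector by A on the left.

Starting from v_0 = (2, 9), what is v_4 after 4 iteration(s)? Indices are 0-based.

v_0 = (2, 9).
v_1 = A·v_0 = (3, 7).
v_2 = A·v_1 = (9, 7).
v_3 = A·v_2 = (2, 5).
v_4 = A·v_3 = (10, 4).

v_4 = (10, 4)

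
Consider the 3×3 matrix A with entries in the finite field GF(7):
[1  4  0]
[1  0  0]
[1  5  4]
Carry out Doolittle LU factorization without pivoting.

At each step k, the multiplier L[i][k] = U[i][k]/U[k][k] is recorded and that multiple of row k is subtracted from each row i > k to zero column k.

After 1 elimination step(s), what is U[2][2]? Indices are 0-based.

U[2][2] = 4

k=0: U[0][0]=1
  eliminate (1,0): mult=1, new row 1: (0, 3, 0); set L[1][0]=1
  eliminate (2,0): mult=1, new row 2: (0, 1, 4); set L[2][0]=1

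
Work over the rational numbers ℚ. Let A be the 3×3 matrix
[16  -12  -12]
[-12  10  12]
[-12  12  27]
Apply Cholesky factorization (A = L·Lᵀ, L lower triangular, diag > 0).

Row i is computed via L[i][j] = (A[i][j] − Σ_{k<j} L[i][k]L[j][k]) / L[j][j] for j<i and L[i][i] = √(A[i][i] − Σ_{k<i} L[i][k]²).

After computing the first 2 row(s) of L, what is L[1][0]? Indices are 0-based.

Step 1: L[0][0] = √(16) = 4.
  L[1][0] = (-12) / L[0][0] = -3.
Step 2: L[1][1] = √(1) = 1.

L[1][0] = -3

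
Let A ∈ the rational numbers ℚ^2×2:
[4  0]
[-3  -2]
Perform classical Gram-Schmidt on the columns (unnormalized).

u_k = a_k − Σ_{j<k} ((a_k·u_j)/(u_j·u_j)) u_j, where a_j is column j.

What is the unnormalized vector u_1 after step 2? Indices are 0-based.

Step 1: u_0 = a_0 = (4, -3).
Step 2: u_1 = a_1 − (6/25)·u_0 = (-24/25, -32/25).

u_1 = (-24/25, -32/25)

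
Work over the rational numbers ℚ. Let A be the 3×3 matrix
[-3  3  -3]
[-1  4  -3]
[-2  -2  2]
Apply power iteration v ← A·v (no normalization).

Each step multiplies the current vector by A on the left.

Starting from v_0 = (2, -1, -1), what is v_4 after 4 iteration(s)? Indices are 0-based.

v_0 = (2, -1, -1).
v_1 = A·v_0 = (-6, -3, -4).
v_2 = A·v_1 = (21, 6, 10).
v_3 = A·v_2 = (-75, -27, -34).
v_4 = A·v_3 = (246, 69, 136).

v_4 = (246, 69, 136)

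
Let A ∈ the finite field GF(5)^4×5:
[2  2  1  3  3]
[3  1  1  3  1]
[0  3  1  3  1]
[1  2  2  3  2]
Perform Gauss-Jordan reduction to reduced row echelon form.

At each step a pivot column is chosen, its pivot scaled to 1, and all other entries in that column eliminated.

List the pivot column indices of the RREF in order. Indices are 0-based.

pivot(0,0)=2: scale R0 → (1, 1, 3, 4, 4)
  clear (1,0): R1 −= (3)R0 → (0, 3, 2, 1, 4)
  clear (3,0): R3 −= (1)R0 → (0, 1, 4, 4, 3)
pivot(1,1)=3: scale R1 → (0, 1, 4, 2, 3)
  clear (0,1): R0 −= (1)R1 → (1, 0, 4, 2, 1)
  clear (2,1): R2 −= (3)R1 → (0, 0, 4, 2, 2)
  clear (3,1): R3 −= (1)R1 → (0, 0, 0, 2, 0)
pivot(2,2)=4: scale R2 → (0, 0, 1, 3, 3)
  clear (0,2): R0 −= (4)R2 → (1, 0, 0, 0, 4)
  clear (1,2): R1 −= (4)R2 → (0, 1, 0, 0, 1)
pivot(3,3)=2: scale R3 → (0, 0, 0, 1, 0)
  clear (2,3): R2 −= (3)R3 → (0, 0, 1, 0, 3)

pivot columns: 0, 1, 2, 3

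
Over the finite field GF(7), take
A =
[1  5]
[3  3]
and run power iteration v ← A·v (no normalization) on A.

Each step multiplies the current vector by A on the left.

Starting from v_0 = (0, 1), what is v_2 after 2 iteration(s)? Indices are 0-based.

v_0 = (0, 1).
v_1 = A·v_0 = (5, 3).
v_2 = A·v_1 = (6, 3).

v_2 = (6, 3)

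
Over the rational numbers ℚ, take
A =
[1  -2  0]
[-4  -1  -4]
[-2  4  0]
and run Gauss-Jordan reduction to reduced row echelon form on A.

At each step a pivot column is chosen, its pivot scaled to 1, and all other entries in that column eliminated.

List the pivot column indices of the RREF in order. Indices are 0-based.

pivot(0,0)=1: scale R0 → (1, -2, 0)
  clear (1,0): R1 −= (-4)R0 → (0, -9, -4)
  clear (2,0): R2 −= (-2)R0 → (0, 0, 0)
pivot(1,1)=-9: scale R1 → (0, 1, 4/9)
  clear (0,1): R0 −= (-2)R1 → (1, 0, 8/9)
col 2: no nonzero at/below row 2; advance.

pivot columns: 0, 1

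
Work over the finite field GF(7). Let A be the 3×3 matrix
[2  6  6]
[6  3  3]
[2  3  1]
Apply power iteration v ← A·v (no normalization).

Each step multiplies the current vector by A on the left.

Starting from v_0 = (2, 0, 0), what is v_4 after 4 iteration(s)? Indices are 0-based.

v_4 = (1, 3, 2)

v_0 = (2, 0, 0).
v_1 = A·v_0 = (4, 5, 4).
v_2 = A·v_1 = (6, 2, 6).
v_3 = A·v_2 = (4, 4, 3).
v_4 = A·v_3 = (1, 3, 2).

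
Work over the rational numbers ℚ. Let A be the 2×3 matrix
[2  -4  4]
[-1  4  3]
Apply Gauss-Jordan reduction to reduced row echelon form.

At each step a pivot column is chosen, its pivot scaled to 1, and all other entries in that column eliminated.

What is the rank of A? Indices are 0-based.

rank = 2

step 1: normalize row 0 (÷2) = (1, -2, 2)
  row 1: subtract -1×row0 = (0, 2, 5)
step 2: normalize row 1 (÷2) = (0, 1, 5/2)
  row 0: subtract -2×row1 = (1, 0, 7)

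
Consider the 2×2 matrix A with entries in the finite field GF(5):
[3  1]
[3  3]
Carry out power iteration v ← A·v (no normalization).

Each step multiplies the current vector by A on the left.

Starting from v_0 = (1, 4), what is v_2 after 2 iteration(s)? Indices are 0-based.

v_2 = (1, 1)

v_0 = (1, 4).
v_1 = A·v_0 = (2, 0).
v_2 = A·v_1 = (1, 1).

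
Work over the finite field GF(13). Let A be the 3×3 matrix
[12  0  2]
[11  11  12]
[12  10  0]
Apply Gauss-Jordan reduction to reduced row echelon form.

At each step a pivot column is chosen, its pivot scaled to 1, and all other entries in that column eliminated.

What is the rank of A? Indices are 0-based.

[1] R0 /= 12  ⇒  (1, 0, 11)
     R1 -= 11·R0  ⇒  (0, 11, 8)
     R2 -= 12·R0  ⇒  (0, 10, 11)
[2] R1 /= 11  ⇒  (0, 1, 9)
     R2 -= 10·R1  ⇒  (0, 0, 12)
[3] R2 /= 12  ⇒  (0, 0, 1)
     R0 -= 11·R2  ⇒  (1, 0, 0)
     R1 -= 9·R2  ⇒  (0, 1, 0)

rank = 3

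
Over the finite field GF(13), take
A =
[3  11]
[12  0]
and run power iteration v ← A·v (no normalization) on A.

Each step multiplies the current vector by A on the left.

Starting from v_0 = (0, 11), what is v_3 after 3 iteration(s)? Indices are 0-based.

v_0 = (0, 11).
v_1 = A·v_0 = (4, 0).
v_2 = A·v_1 = (12, 9).
v_3 = A·v_2 = (5, 1).

v_3 = (5, 1)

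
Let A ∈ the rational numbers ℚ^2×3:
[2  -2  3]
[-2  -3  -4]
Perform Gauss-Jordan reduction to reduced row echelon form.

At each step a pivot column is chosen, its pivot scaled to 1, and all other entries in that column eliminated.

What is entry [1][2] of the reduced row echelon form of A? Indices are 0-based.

M[1][2] = 1/5

pivot(0,0)=2: scale R0 → (1, -1, 3/2)
  clear (1,0): R1 −= (-2)R0 → (0, -5, -1)
pivot(1,1)=-5: scale R1 → (0, 1, 1/5)
  clear (0,1): R0 −= (-1)R1 → (1, 0, 17/10)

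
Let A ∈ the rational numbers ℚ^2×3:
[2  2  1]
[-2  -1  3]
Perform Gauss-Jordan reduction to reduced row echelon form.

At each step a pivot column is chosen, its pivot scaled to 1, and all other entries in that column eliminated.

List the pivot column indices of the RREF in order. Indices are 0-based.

pivot columns: 0, 1

[1] R0 /= 2  ⇒  (1, 1, 1/2)
     R1 -= -2·R0  ⇒  (0, 1, 4)
[2] R1 /= 1  ⇒  (0, 1, 4)
     R0 -= 1·R1  ⇒  (1, 0, -7/2)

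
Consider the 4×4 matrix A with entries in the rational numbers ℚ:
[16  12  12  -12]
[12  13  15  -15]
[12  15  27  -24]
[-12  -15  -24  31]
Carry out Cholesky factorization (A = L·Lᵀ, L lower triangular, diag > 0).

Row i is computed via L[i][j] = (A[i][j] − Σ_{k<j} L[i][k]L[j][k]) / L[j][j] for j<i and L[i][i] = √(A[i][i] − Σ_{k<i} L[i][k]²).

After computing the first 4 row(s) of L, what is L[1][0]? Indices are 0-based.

Step 1: L[0][0] = √(16) = 4.
  L[1][0] = (12) / L[0][0] = 3.
Step 2: L[1][1] = √(4) = 2.
  L[2][0] = (12) / L[0][0] = 3.
  L[2][1] = (6) / L[1][1] = 3.
Step 3: L[2][2] = √(9) = 3.
  L[3][0] = (-12) / L[0][0] = -3.
  L[3][1] = (-6) / L[1][1] = -3.
  L[3][2] = (-6) / L[2][2] = -2.
Step 4: L[3][3] = √(9) = 3.

L[1][0] = 3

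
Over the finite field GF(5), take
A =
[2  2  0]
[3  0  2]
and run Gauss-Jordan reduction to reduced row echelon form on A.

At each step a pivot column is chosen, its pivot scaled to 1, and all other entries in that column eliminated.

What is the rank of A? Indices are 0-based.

step 1: normalize row 0 (÷2) = (1, 1, 0)
  row 1: subtract 3×row0 = (0, 2, 2)
step 2: normalize row 1 (÷2) = (0, 1, 1)
  row 0: subtract 1×row1 = (1, 0, 4)

rank = 2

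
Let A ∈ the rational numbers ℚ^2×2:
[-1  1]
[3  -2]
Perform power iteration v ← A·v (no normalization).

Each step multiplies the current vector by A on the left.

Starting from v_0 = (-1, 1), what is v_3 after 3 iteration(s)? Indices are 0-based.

v_0 = (-1, 1).
v_1 = A·v_0 = (2, -5).
v_2 = A·v_1 = (-7, 16).
v_3 = A·v_2 = (23, -53).

v_3 = (23, -53)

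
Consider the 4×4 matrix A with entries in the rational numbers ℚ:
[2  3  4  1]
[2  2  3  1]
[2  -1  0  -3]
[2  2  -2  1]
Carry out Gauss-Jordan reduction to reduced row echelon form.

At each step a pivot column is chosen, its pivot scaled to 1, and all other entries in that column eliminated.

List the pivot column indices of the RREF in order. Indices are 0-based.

pivot columns: 0, 1, 2, 3

pivot(0,0)=2: scale R0 → (1, 3/2, 2, 1/2)
  clear (1,0): R1 −= (2)R0 → (0, -1, -1, 0)
  clear (2,0): R2 −= (2)R0 → (0, -4, -4, -4)
  clear (3,0): R3 −= (2)R0 → (0, -1, -6, 0)
pivot(1,1)=-1: scale R1 → (0, 1, 1, 0)
  clear (0,1): R0 −= (3/2)R1 → (1, 0, 1/2, 1/2)
  clear (2,1): R2 −= (-4)R1 → (0, 0, 0, -4)
  clear (3,1): R3 −= (-1)R1 → (0, 0, -5, 0)
pivot(2,2): swap R2↔R3
pivot(2,2)=-5: scale R2 → (0, 0, 1, 0)
  clear (0,2): R0 −= (1/2)R2 → (1, 0, 0, 1/2)
  clear (1,2): R1 −= (1)R2 → (0, 1, 0, 0)
pivot(3,3)=-4: scale R3 → (0, 0, 0, 1)
  clear (0,3): R0 −= (1/2)R3 → (1, 0, 0, 0)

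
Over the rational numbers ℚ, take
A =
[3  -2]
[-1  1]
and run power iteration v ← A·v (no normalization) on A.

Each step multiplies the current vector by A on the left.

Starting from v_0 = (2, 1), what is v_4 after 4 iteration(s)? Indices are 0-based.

v_0 = (2, 1).
v_1 = A·v_0 = (4, -1).
v_2 = A·v_1 = (14, -5).
v_3 = A·v_2 = (52, -19).
v_4 = A·v_3 = (194, -71).

v_4 = (194, -71)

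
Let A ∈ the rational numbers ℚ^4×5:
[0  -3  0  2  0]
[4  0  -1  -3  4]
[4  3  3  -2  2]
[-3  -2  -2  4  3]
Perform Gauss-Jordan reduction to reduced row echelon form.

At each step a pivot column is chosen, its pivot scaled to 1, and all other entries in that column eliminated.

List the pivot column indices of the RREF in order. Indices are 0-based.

pivot columns: 0, 1, 2, 3

step 1: exchange rows 0,1
step 1: normalize row 0 (÷4) = (1, 0, -1/4, -3/4, 1)
  row 2: subtract 4×row0 = (0, 3, 4, 1, -2)
  row 3: subtract -3×row0 = (0, -2, -11/4, 7/4, 6)
step 2: normalize row 1 (÷-3) = (0, 1, 0, -2/3, 0)
  row 2: subtract 3×row1 = (0, 0, 4, 3, -2)
  row 3: subtract -2×row1 = (0, 0, -11/4, 5/12, 6)
step 3: normalize row 2 (÷4) = (0, 0, 1, 3/4, -1/2)
  row 0: subtract -1/4×row2 = (1, 0, 0, -9/16, 7/8)
  row 3: subtract -11/4×row2 = (0, 0, 0, 119/48, 37/8)
step 4: normalize row 3 (÷119/48) = (0, 0, 0, 1, 222/119)
  row 0: subtract -9/16×row3 = (1, 0, 0, 0, 229/119)
  row 1: subtract -2/3×row3 = (0, 1, 0, 0, 148/119)
  row 2: subtract 3/4×row3 = (0, 0, 1, 0, -226/119)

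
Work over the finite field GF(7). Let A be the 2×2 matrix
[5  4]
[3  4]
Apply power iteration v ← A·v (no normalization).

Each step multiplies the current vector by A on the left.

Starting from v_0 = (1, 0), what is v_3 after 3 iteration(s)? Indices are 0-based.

v_0 = (1, 0).
v_1 = A·v_0 = (5, 3).
v_2 = A·v_1 = (2, 6).
v_3 = A·v_2 = (6, 2).

v_3 = (6, 2)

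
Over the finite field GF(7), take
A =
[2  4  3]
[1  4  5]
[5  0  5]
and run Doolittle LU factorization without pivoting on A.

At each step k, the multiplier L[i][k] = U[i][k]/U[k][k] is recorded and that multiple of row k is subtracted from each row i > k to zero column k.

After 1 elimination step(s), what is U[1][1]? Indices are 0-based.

U[1][1] = 2

k=0: U[0][0]=2
  eliminate (1,0): mult=4, new row 1: (0, 2, 0); set L[1][0]=4
  eliminate (2,0): mult=6, new row 2: (0, 4, 1); set L[2][0]=6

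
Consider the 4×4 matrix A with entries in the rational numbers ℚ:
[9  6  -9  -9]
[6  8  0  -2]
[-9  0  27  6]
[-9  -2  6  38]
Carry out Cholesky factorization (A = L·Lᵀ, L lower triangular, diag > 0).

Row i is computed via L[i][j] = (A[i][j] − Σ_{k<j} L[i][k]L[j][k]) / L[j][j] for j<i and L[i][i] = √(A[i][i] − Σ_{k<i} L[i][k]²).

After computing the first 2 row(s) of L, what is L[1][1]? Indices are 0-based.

Step 1: L[0][0] = √(9) = 3.
  L[1][0] = (6) / L[0][0] = 2.
Step 2: L[1][1] = √(4) = 2.

L[1][1] = 2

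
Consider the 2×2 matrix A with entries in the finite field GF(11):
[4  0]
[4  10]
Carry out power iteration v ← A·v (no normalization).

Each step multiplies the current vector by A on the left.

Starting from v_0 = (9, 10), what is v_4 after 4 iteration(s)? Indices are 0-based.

v_0 = (9, 10).
v_1 = A·v_0 = (3, 4).
v_2 = A·v_1 = (1, 8).
v_3 = A·v_2 = (4, 7).
v_4 = A·v_3 = (5, 9).

v_4 = (5, 9)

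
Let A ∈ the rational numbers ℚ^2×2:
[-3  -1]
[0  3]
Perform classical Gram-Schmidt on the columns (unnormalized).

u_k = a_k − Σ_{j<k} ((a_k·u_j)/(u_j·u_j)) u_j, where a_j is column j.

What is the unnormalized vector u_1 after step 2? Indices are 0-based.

Step 1: u_0 = a_0 = (-3, 0).
Step 2: u_1 = a_1 − (1/3)·u_0 = (0, 3).

u_1 = (0, 3)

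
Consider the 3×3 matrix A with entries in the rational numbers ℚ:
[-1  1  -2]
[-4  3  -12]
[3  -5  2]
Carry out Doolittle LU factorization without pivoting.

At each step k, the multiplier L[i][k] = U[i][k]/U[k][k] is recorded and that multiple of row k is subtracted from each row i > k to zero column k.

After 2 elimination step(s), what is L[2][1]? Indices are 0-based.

L[2][1] = 2

Step 1: pivot at (0,0) is -1.
  row1 ← row1 − (4)·row0  ⇒  L[1][0]=4, U row1=(0, -1, -4)
  row2 ← row2 − (-3)·row0  ⇒  L[2][0]=-3, U row2=(0, -2, -4)
Step 2: pivot at (1,1) is -1.
  row2 ← row2 − (2)·row1  ⇒  L[2][1]=2, U row2=(0, 0, 4)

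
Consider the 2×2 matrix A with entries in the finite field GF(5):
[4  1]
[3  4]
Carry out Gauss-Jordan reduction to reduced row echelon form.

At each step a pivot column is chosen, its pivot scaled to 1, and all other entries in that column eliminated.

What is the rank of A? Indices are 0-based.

[1] R0 /= 4  ⇒  (1, 4)
     R1 -= 3·R0  ⇒  (0, 2)
[2] R1 /= 2  ⇒  (0, 1)
     R0 -= 4·R1  ⇒  (1, 0)

rank = 2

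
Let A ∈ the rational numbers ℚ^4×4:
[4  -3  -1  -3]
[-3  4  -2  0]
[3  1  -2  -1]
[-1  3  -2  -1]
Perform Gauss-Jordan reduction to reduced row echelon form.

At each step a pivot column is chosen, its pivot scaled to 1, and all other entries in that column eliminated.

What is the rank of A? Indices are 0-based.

rank = 4

[1] R0 /= 4  ⇒  (1, -3/4, -1/4, -3/4)
     R1 -= -3·R0  ⇒  (0, 7/4, -11/4, -9/4)
     R2 -= 3·R0  ⇒  (0, 13/4, -5/4, 5/4)
     R3 -= -1·R0  ⇒  (0, 9/4, -9/4, -7/4)
[2] R1 /= 7/4  ⇒  (0, 1, -11/7, -9/7)
     R0 -= -3/4·R1  ⇒  (1, 0, -10/7, -12/7)
     R2 -= 13/4·R1  ⇒  (0, 0, 27/7, 38/7)
     R3 -= 9/4·R1  ⇒  (0, 0, 9/7, 8/7)
[3] R2 /= 27/7  ⇒  (0, 0, 1, 38/27)
     R0 -= -10/7·R2  ⇒  (1, 0, 0, 8/27)
     R1 -= -11/7·R2  ⇒  (0, 1, 0, 25/27)
     R3 -= 9/7·R2  ⇒  (0, 0, 0, -2/3)
[4] R3 /= -2/3  ⇒  (0, 0, 0, 1)
     R0 -= 8/27·R3  ⇒  (1, 0, 0, 0)
     R1 -= 25/27·R3  ⇒  (0, 1, 0, 0)
     R2 -= 38/27·R3  ⇒  (0, 0, 1, 0)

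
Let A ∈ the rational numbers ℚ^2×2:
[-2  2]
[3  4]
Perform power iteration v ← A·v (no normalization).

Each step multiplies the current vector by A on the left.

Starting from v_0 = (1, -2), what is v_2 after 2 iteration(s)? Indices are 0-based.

v_2 = (2, -38)

v_0 = (1, -2).
v_1 = A·v_0 = (-6, -5).
v_2 = A·v_1 = (2, -38).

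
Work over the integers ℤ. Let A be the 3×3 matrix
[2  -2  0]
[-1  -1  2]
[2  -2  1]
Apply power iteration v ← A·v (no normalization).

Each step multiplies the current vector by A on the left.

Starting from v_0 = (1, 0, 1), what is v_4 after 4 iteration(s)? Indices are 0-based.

v_0 = (1, 0, 1).
v_1 = A·v_0 = (2, 1, 3).
v_2 = A·v_1 = (2, 3, 5).
v_3 = A·v_2 = (-2, 5, 3).
v_4 = A·v_3 = (-14, 3, -11).

v_4 = (-14, 3, -11)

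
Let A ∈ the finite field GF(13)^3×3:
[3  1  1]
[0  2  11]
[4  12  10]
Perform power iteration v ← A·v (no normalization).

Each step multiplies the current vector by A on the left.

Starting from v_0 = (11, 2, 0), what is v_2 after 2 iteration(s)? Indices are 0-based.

v_2 = (8, 2, 10)

v_0 = (11, 2, 0).
v_1 = A·v_0 = (9, 4, 3).
v_2 = A·v_1 = (8, 2, 10).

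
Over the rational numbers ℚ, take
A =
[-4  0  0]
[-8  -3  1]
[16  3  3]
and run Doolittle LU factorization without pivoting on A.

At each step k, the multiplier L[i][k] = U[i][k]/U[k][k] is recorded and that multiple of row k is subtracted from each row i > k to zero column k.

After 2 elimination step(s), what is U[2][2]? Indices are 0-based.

[col 0] pivot -4
  R1 -= 2*R0 → (0, -3, 1)  (L[1][0] := 2)
  R2 -= -4*R0 → (0, 3, 3)  (L[2][0] := -4)
[col 1] pivot -3
  R2 -= -1*R1 → (0, 0, 4)  (L[2][1] := -1)

U[2][2] = 4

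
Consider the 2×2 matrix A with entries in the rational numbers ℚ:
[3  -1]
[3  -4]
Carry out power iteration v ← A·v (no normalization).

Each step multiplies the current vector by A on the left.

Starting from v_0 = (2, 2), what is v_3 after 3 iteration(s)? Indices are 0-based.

v_0 = (2, 2).
v_1 = A·v_0 = (4, -2).
v_2 = A·v_1 = (14, 20).
v_3 = A·v_2 = (22, -38).

v_3 = (22, -38)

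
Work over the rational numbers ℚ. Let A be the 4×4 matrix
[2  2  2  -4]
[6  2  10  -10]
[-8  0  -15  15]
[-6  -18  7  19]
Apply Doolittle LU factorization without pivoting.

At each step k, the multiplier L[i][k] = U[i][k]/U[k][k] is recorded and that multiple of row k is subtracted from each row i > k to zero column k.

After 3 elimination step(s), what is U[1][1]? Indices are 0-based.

Step 1: pivot at (0,0) is 2.
  row1 ← row1 − (3)·row0  ⇒  L[1][0]=3, U row1=(0, -4, 4, 2)
  row2 ← row2 − (-4)·row0  ⇒  L[2][0]=-4, U row2=(0, 8, -7, -1)
  row3 ← row3 − (-3)·row0  ⇒  L[3][0]=-3, U row3=(0, -12, 13, 7)
Step 2: pivot at (1,1) is -4.
  row2 ← row2 − (-2)·row1  ⇒  L[2][1]=-2, U row2=(0, 0, 1, 3)
  row3 ← row3 − (3)·row1  ⇒  L[3][1]=3, U row3=(0, 0, 1, 1)
Step 3: pivot at (2,2) is 1.
  row3 ← row3 − (1)·row2  ⇒  L[3][2]=1, U row3=(0, 0, 0, -2)

U[1][1] = -4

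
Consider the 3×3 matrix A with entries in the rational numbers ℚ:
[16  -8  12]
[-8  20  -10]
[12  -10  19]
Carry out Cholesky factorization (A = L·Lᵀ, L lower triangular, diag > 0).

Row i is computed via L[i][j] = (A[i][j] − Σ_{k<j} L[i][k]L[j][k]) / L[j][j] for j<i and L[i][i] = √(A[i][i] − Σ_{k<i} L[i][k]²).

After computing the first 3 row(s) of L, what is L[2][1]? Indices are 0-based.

Step 1: L[0][0] = √(16) = 4.
  L[1][0] = (-8) / L[0][0] = -2.
Step 2: L[1][1] = √(16) = 4.
  L[2][0] = (12) / L[0][0] = 3.
  L[2][1] = (-4) / L[1][1] = -1.
Step 3: L[2][2] = √(9) = 3.

L[2][1] = -1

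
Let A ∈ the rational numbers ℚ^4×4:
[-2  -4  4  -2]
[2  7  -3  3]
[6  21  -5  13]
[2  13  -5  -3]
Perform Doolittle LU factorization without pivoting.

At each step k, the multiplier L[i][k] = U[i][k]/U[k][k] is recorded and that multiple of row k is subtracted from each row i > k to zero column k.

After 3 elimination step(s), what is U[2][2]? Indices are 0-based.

k=0: U[0][0]=-2
  eliminate (1,0): mult=-1, new row 1: (0, 3, 1, 1); set L[1][0]=-1
  eliminate (2,0): mult=-3, new row 2: (0, 9, 7, 7); set L[2][0]=-3
  eliminate (3,0): mult=-1, new row 3: (0, 9, -1, -5); set L[3][0]=-1
k=1: U[1][1]=3
  eliminate (2,1): mult=3, new row 2: (0, 0, 4, 4); set L[2][1]=3
  eliminate (3,1): mult=3, new row 3: (0, 0, -4, -8); set L[3][1]=3
k=2: U[2][2]=4
  eliminate (3,2): mult=-1, new row 3: (0, 0, 0, -4); set L[3][2]=-1

U[2][2] = 4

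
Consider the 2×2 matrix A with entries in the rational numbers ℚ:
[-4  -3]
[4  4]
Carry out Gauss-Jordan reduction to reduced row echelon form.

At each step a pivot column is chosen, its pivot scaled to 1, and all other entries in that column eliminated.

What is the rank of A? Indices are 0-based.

pivot(0,0)=-4: scale R0 → (1, 3/4)
  clear (1,0): R1 −= (4)R0 → (0, 1)
pivot(1,1)=1: scale R1 → (0, 1)
  clear (0,1): R0 −= (3/4)R1 → (1, 0)

rank = 2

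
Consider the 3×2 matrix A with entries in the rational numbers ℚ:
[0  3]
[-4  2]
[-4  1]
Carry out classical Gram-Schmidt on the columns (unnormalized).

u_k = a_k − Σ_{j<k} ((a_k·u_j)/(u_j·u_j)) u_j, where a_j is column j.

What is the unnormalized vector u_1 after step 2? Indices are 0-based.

u_1 = (3, 1/2, -1/2)

Step 1: u_0 = a_0 = (0, -4, -4).
Step 2: u_1 = a_1 − (-3/8)·u_0 = (3, 1/2, -1/2).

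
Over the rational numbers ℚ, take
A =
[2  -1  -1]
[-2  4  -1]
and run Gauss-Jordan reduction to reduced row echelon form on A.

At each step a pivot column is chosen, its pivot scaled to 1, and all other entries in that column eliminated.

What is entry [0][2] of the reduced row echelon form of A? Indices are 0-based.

M[0][2] = -5/6

step 1: normalize row 0 (÷2) = (1, -1/2, -1/2)
  row 1: subtract -2×row0 = (0, 3, -2)
step 2: normalize row 1 (÷3) = (0, 1, -2/3)
  row 0: subtract -1/2×row1 = (1, 0, -5/6)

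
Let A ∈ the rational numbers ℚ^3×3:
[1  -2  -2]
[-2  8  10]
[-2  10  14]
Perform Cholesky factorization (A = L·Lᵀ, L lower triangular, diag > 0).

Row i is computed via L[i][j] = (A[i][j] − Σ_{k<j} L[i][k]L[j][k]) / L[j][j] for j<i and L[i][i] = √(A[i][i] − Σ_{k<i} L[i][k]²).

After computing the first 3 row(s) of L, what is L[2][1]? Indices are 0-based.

Step 1: L[0][0] = √(1) = 1.
  L[1][0] = (-2) / L[0][0] = -2.
Step 2: L[1][1] = √(4) = 2.
  L[2][0] = (-2) / L[0][0] = -2.
  L[2][1] = (6) / L[1][1] = 3.
Step 3: L[2][2] = √(1) = 1.

L[2][1] = 3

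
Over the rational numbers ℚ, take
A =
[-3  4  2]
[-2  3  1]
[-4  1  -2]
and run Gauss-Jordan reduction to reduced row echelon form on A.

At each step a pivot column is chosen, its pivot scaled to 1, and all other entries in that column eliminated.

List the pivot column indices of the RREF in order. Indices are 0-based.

[1] R0 /= -3  ⇒  (1, -4/3, -2/3)
     R1 -= -2·R0  ⇒  (0, 1/3, -1/3)
     R2 -= -4·R0  ⇒  (0, -13/3, -14/3)
[2] R1 /= 1/3  ⇒  (0, 1, -1)
     R0 -= -4/3·R1  ⇒  (1, 0, -2)
     R2 -= -13/3·R1  ⇒  (0, 0, -9)
[3] R2 /= -9  ⇒  (0, 0, 1)
     R0 -= -2·R2  ⇒  (1, 0, 0)
     R1 -= -1·R2  ⇒  (0, 1, 0)

pivot columns: 0, 1, 2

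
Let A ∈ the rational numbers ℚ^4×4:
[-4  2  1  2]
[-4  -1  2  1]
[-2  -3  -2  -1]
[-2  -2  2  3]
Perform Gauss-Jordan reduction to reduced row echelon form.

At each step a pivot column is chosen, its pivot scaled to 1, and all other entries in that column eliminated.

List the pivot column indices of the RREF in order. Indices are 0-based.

pivot columns: 0, 1, 2, 3

[1] R0 /= -4  ⇒  (1, -1/2, -1/4, -1/2)
     R1 -= -4·R0  ⇒  (0, -3, 1, -1)
     R2 -= -2·R0  ⇒  (0, -4, -5/2, -2)
     R3 -= -2·R0  ⇒  (0, -3, 3/2, 2)
[2] R1 /= -3  ⇒  (0, 1, -1/3, 1/3)
     R0 -= -1/2·R1  ⇒  (1, 0, -5/12, -1/3)
     R2 -= -4·R1  ⇒  (0, 0, -23/6, -2/3)
     R3 -= -3·R1  ⇒  (0, 0, 1/2, 3)
[3] R2 /= -23/6  ⇒  (0, 0, 1, 4/23)
     R0 -= -5/12·R2  ⇒  (1, 0, 0, -6/23)
     R1 -= -1/3·R2  ⇒  (0, 1, 0, 9/23)
     R3 -= 1/2·R2  ⇒  (0, 0, 0, 67/23)
[4] R3 /= 67/23  ⇒  (0, 0, 0, 1)
     R0 -= -6/23·R3  ⇒  (1, 0, 0, 0)
     R1 -= 9/23·R3  ⇒  (0, 1, 0, 0)
     R2 -= 4/23·R3  ⇒  (0, 0, 1, 0)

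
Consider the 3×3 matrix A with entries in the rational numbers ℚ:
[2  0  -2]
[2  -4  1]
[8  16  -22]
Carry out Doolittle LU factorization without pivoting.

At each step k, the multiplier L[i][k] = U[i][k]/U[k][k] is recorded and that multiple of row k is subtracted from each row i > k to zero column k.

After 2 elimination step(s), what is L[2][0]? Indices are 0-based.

L[2][0] = 4

[col 0] pivot 2
  R1 -= 1*R0 → (0, -4, 3)  (L[1][0] := 1)
  R2 -= 4*R0 → (0, 16, -14)  (L[2][0] := 4)
[col 1] pivot -4
  R2 -= -4*R1 → (0, 0, -2)  (L[2][1] := -4)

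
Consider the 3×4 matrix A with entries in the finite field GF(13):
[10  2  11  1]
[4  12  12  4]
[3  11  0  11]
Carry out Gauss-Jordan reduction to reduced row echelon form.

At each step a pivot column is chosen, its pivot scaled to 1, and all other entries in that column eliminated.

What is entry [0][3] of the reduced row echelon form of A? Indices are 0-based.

[1] R0 /= 10  ⇒  (1, 8, 5, 4)
     R1 -= 4·R0  ⇒  (0, 6, 5, 1)
     R2 -= 3·R0  ⇒  (0, 0, 11, 12)
[2] R1 /= 6  ⇒  (0, 1, 3, 11)
     R0 -= 8·R1  ⇒  (1, 0, 7, 7)
[3] R2 /= 11  ⇒  (0, 0, 1, 7)
     R0 -= 7·R2  ⇒  (1, 0, 0, 10)
     R1 -= 3·R2  ⇒  (0, 1, 0, 3)

M[0][3] = 10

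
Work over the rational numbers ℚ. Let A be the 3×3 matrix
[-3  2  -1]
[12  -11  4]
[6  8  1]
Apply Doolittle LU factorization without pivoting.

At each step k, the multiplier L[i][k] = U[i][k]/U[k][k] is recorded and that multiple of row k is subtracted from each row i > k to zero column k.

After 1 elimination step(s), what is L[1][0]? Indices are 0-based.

k=0: U[0][0]=-3
  eliminate (1,0): mult=-4, new row 1: (0, -3, 0); set L[1][0]=-4
  eliminate (2,0): mult=-2, new row 2: (0, 12, -1); set L[2][0]=-2

L[1][0] = -4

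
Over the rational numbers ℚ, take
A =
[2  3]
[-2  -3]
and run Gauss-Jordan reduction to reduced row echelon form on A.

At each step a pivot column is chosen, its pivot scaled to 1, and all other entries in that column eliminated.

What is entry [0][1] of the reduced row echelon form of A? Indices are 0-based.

pivot(0,0)=2: scale R0 → (1, 3/2)
  clear (1,0): R1 −= (-2)R0 → (0, 0)
col 1: no nonzero at/below row 1; advance.

M[0][1] = 3/2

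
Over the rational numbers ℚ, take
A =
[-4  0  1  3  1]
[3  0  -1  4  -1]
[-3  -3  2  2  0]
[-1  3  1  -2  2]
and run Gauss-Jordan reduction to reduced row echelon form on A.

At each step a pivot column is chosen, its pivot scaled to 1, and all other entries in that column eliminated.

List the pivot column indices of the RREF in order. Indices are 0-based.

pivot columns: 0, 1, 2, 3

step 1: normalize row 0 (÷-4) = (1, 0, -1/4, -3/4, -1/4)
  row 1: subtract 3×row0 = (0, 0, -1/4, 25/4, -1/4)
  row 2: subtract -3×row0 = (0, -3, 5/4, -1/4, -3/4)
  row 3: subtract -1×row0 = (0, 3, 3/4, -11/4, 7/4)
step 2: exchange rows 1,2
step 2: normalize row 1 (÷-3) = (0, 1, -5/12, 1/12, 1/4)
  row 3: subtract 3×row1 = (0, 0, 2, -3, 1)
step 3: normalize row 2 (÷-1/4) = (0, 0, 1, -25, 1)
  row 0: subtract -1/4×row2 = (1, 0, 0, -7, 0)
  row 1: subtract -5/12×row2 = (0, 1, 0, -31/3, 2/3)
  row 3: subtract 2×row2 = (0, 0, 0, 47, -1)
step 4: normalize row 3 (÷47) = (0, 0, 0, 1, -1/47)
  row 0: subtract -7×row3 = (1, 0, 0, 0, -7/47)
  row 1: subtract -31/3×row3 = (0, 1, 0, 0, 21/47)
  row 2: subtract -25×row3 = (0, 0, 1, 0, 22/47)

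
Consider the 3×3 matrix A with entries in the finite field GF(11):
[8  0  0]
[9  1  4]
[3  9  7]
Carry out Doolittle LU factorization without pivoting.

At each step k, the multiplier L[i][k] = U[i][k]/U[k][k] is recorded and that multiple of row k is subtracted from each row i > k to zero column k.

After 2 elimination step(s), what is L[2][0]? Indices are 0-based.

L[2][0] = 10

k=0: U[0][0]=8
  eliminate (1,0): mult=8, new row 1: (0, 1, 4); set L[1][0]=8
  eliminate (2,0): mult=10, new row 2: (0, 9, 7); set L[2][0]=10
k=1: U[1][1]=1
  eliminate (2,1): mult=9, new row 2: (0, 0, 4); set L[2][1]=9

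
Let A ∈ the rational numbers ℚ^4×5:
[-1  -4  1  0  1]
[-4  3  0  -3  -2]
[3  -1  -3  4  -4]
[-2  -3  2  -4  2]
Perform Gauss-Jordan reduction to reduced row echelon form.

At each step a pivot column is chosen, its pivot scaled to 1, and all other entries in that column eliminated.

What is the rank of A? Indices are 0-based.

rank = 4

step 1: normalize row 0 (÷-1) = (1, 4, -1, 0, -1)
  row 1: subtract -4×row0 = (0, 19, -4, -3, -6)
  row 2: subtract 3×row0 = (0, -13, 0, 4, -1)
  row 3: subtract -2×row0 = (0, 5, 0, -4, 0)
step 2: normalize row 1 (÷19) = (0, 1, -4/19, -3/19, -6/19)
  row 0: subtract 4×row1 = (1, 0, -3/19, 12/19, 5/19)
  row 2: subtract -13×row1 = (0, 0, -52/19, 37/19, -97/19)
  row 3: subtract 5×row1 = (0, 0, 20/19, -61/19, 30/19)
step 3: normalize row 2 (÷-52/19) = (0, 0, 1, -37/52, 97/52)
  row 0: subtract -3/19×row2 = (1, 0, 0, 27/52, 29/52)
  row 1: subtract -4/19×row2 = (0, 1, 0, -4/13, 1/13)
  row 3: subtract 20/19×row2 = (0, 0, 0, -32/13, -5/13)
step 4: normalize row 3 (÷-32/13) = (0, 0, 0, 1, 5/32)
  row 0: subtract 27/52×row3 = (1, 0, 0, 0, 61/128)
  row 1: subtract -4/13×row3 = (0, 1, 0, 0, 1/8)
  row 2: subtract -37/52×row3 = (0, 0, 1, 0, 253/128)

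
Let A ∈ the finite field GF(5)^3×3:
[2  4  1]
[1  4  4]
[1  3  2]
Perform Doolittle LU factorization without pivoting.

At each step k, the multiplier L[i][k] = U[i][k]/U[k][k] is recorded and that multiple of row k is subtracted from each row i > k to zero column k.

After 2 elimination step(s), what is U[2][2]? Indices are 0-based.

U[2][2] = 1

[col 0] pivot 2
  R1 -= 3*R0 → (0, 2, 1)  (L[1][0] := 3)
  R2 -= 3*R0 → (0, 1, 4)  (L[2][0] := 3)
[col 1] pivot 2
  R2 -= 3*R1 → (0, 0, 1)  (L[2][1] := 3)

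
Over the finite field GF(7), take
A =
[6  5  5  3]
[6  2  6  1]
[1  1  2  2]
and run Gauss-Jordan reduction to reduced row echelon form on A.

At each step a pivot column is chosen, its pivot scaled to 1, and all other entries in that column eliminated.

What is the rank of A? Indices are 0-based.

rank = 3

pivot(0,0)=6: scale R0 → (1, 2, 2, 4)
  clear (1,0): R1 −= (6)R0 → (0, 4, 1, 5)
  clear (2,0): R2 −= (1)R0 → (0, 6, 0, 5)
pivot(1,1)=4: scale R1 → (0, 1, 2, 3)
  clear (0,1): R0 −= (2)R1 → (1, 0, 5, 5)
  clear (2,1): R2 −= (6)R1 → (0, 0, 2, 1)
pivot(2,2)=2: scale R2 → (0, 0, 1, 4)
  clear (0,2): R0 −= (5)R2 → (1, 0, 0, 6)
  clear (1,2): R1 −= (2)R2 → (0, 1, 0, 2)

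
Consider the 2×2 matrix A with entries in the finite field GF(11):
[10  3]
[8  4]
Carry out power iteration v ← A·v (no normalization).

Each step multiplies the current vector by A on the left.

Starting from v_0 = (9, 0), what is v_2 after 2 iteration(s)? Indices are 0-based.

v_0 = (9, 0).
v_1 = A·v_0 = (2, 6).
v_2 = A·v_1 = (5, 7).

v_2 = (5, 7)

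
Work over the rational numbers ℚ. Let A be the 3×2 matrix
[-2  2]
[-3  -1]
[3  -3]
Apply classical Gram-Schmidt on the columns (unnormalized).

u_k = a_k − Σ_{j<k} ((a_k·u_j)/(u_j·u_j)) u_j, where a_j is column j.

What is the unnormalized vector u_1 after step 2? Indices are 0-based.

u_1 = (12/11, -26/11, -18/11)

Step 1: u_0 = a_0 = (-2, -3, 3).
Step 2: u_1 = a_1 − (-5/11)·u_0 = (12/11, -26/11, -18/11).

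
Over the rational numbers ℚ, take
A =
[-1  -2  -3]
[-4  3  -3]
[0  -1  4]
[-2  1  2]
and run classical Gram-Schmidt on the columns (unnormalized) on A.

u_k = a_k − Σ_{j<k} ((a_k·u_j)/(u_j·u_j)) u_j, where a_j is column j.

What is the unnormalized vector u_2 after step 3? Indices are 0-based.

Step 1: u_0 = a_0 = (-1, -4, 0, -2).
Step 2: u_1 = a_1 − (-4/7)·u_0 = (-18/7, 5/7, -1, -1/7).
Step 3: u_2 = a_2 − (11/21)·u_0 − (3/19)·u_1 = (-118/57, -58/57, 79/19, 175/57).

u_2 = (-118/57, -58/57, 79/19, 175/57)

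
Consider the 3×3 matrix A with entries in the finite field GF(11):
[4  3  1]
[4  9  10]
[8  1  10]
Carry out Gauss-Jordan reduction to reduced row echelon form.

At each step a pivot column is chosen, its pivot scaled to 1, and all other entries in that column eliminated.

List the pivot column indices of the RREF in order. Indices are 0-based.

pivot columns: 0, 1, 2

[1] R0 /= 4  ⇒  (1, 9, 3)
     R1 -= 4·R0  ⇒  (0, 6, 9)
     R2 -= 8·R0  ⇒  (0, 6, 8)
[2] R1 /= 6  ⇒  (0, 1, 7)
     R0 -= 9·R1  ⇒  (1, 0, 6)
     R2 -= 6·R1  ⇒  (0, 0, 10)
[3] R2 /= 10  ⇒  (0, 0, 1)
     R0 -= 6·R2  ⇒  (1, 0, 0)
     R1 -= 7·R2  ⇒  (0, 1, 0)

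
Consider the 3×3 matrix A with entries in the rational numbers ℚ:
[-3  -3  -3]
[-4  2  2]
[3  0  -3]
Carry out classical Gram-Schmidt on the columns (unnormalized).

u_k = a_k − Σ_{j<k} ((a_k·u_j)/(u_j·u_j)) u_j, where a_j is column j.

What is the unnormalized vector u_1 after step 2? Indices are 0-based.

u_1 = (-99/34, 36/17, -3/34)

Step 1: u_0 = a_0 = (-3, -4, 3).
Step 2: u_1 = a_1 − (1/34)·u_0 = (-99/34, 36/17, -3/34).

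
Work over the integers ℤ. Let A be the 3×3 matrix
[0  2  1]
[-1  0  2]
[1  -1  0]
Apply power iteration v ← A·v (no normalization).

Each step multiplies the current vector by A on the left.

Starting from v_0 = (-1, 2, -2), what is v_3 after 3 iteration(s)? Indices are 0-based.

v_3 = (-11, 19, -1)

v_0 = (-1, 2, -2).
v_1 = A·v_0 = (2, -3, -3).
v_2 = A·v_1 = (-9, -8, 5).
v_3 = A·v_2 = (-11, 19, -1).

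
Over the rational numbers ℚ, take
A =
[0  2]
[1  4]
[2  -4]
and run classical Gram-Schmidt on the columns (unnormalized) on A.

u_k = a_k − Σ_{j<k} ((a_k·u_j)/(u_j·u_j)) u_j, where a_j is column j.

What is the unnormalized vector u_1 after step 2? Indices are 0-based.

Step 1: u_0 = a_0 = (0, 1, 2).
Step 2: u_1 = a_1 − (-4/5)·u_0 = (2, 24/5, -12/5).

u_1 = (2, 24/5, -12/5)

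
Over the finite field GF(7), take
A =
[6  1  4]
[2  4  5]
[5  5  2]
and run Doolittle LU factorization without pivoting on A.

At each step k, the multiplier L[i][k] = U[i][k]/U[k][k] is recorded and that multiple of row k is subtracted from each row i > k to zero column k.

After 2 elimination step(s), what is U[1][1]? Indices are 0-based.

k=0: U[0][0]=6
  eliminate (1,0): mult=5, new row 1: (0, 6, 6); set L[1][0]=5
  eliminate (2,0): mult=2, new row 2: (0, 3, 1); set L[2][0]=2
k=1: U[1][1]=6
  eliminate (2,1): mult=4, new row 2: (0, 0, 5); set L[2][1]=4

U[1][1] = 6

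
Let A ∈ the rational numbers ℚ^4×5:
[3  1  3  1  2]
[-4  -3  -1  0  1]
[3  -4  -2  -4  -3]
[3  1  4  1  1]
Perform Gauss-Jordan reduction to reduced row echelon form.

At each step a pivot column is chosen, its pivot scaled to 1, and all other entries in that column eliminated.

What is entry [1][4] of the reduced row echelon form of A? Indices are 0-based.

pivot(0,0)=3: scale R0 → (1, 1/3, 1, 1/3, 2/3)
  clear (1,0): R1 −= (-4)R0 → (0, -5/3, 3, 4/3, 11/3)
  clear (2,0): R2 −= (3)R0 → (0, -5, -5, -5, -5)
  clear (3,0): R3 −= (3)R0 → (0, 0, 1, 0, -1)
pivot(1,1)=-5/3: scale R1 → (0, 1, -9/5, -4/5, -11/5)
  clear (0,1): R0 −= (1/3)R1 → (1, 0, 8/5, 3/5, 7/5)
  clear (2,1): R2 −= (-5)R1 → (0, 0, -14, -9, -16)
pivot(2,2)=-14: scale R2 → (0, 0, 1, 9/14, 8/7)
  clear (0,2): R0 −= (8/5)R2 → (1, 0, 0, -3/7, -3/7)
  clear (1,2): R1 −= (-9/5)R2 → (0, 1, 0, 5/14, -1/7)
  clear (3,2): R3 −= (1)R2 → (0, 0, 0, -9/14, -15/7)
pivot(3,3)=-9/14: scale R3 → (0, 0, 0, 1, 10/3)
  clear (0,3): R0 −= (-3/7)R3 → (1, 0, 0, 0, 1)
  clear (1,3): R1 −= (5/14)R3 → (0, 1, 0, 0, -4/3)
  clear (2,3): R2 −= (9/14)R3 → (0, 0, 1, 0, -1)

M[1][4] = -4/3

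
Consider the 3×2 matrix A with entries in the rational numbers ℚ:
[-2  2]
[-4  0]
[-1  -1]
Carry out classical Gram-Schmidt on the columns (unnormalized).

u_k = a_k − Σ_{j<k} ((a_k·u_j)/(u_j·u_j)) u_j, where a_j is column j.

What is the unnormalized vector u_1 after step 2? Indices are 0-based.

Step 1: u_0 = a_0 = (-2, -4, -1).
Step 2: u_1 = a_1 − (-1/7)·u_0 = (12/7, -4/7, -8/7).

u_1 = (12/7, -4/7, -8/7)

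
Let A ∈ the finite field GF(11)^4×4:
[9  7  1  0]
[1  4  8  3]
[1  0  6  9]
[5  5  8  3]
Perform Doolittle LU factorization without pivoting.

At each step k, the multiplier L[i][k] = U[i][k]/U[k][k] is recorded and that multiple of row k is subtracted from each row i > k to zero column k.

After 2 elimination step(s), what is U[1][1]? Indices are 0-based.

Step 1: pivot at (0,0) is 9.
  row1 ← row1 − (5)·row0  ⇒  L[1][0]=5, U row1=(0, 2, 3, 3)
  row2 ← row2 − (5)·row0  ⇒  L[2][0]=5, U row2=(0, 9, 1, 9)
  row3 ← row3 − (3)·row0  ⇒  L[3][0]=3, U row3=(0, 6, 5, 3)
Step 2: pivot at (1,1) is 2.
  row2 ← row2 − (10)·row1  ⇒  L[2][1]=10, U row2=(0, 0, 4, 1)
  row3 ← row3 − (3)·row1  ⇒  L[3][1]=3, U row3=(0, 0, 7, 5)

U[1][1] = 2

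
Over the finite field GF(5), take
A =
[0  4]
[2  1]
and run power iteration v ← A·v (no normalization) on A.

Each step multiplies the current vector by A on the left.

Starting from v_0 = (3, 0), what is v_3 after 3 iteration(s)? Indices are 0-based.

v_3 = (4, 4)

v_0 = (3, 0).
v_1 = A·v_0 = (0, 1).
v_2 = A·v_1 = (4, 1).
v_3 = A·v_2 = (4, 4).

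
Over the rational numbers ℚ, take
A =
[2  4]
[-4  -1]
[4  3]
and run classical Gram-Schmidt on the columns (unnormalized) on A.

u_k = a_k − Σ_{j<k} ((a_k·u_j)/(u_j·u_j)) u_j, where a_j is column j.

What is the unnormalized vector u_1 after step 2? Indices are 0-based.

u_1 = (8/3, 5/3, 1/3)

Step 1: u_0 = a_0 = (2, -4, 4).
Step 2: u_1 = a_1 − (2/3)·u_0 = (8/3, 5/3, 1/3).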